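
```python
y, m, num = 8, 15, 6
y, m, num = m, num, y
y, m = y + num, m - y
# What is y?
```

Trace:
`y, m, num = 8, 15, 6` → y = 8; m = 15; num = 6
`y, m, num = m, num, y` → y = 15; m = 6; num = 8
`y, m = y + num, m - y` → y = 23; m = -9
So y = 23

Answer: 23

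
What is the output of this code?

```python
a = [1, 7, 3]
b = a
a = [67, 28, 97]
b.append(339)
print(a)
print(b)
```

Key concept: rebinding vs mutation: a is rebound to a new list, b still points at the original.
Step by step:
`a = [1, 7, 3]` → a = [1, 7, 3]
`b = a` → b = [1, 7, 3] (same object as a)
`a = [67, 28, 97]` → a = [67, 28, 97]
`b.append(339)` → b = [1, 7, 3, 339]
`print(a)` → prints [67, 28, 97]
`print(b)` → prints [1, 7, 3, 339]

Answer:
[67, 28, 97]
[1, 7, 3, 339]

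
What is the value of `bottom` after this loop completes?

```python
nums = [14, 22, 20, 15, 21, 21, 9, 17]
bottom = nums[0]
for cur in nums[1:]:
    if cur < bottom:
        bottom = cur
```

Minimum of [14, 22, 20, 15, 21, 21, 9, 17]
`bottom` takes the values: 14 → 9

Answer: 9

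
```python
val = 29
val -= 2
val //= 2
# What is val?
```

Trace:
`val = 29` → val = 29
`val -= 2` → val = 27
`val //= 2` → val = 13
So val = 13

Answer: 13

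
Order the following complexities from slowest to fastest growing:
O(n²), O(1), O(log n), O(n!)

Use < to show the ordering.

Ordered by growth rate: O(1) < O(log n) < O(n²) < O(n!)

Answer: O(1) < O(log n) < O(n²) < O(n!)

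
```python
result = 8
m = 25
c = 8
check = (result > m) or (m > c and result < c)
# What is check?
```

Trace:
`result = 8` → result = 8
`m = 25` → m = 25
`c = 8` → c = 8
`check = (result > m) or (m > c and result < c)` → check = False
So check = False

Answer: False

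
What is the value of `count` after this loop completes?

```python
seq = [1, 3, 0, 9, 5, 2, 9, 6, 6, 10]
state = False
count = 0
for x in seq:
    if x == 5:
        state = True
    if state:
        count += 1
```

Count elements after first 5 in [1, 3, 0, 9, 5, 2, 9, 6, 6, 10]
`count` takes the values: 0 → 1 → 2 → 3 → 4 → 5 → 6

Answer: 6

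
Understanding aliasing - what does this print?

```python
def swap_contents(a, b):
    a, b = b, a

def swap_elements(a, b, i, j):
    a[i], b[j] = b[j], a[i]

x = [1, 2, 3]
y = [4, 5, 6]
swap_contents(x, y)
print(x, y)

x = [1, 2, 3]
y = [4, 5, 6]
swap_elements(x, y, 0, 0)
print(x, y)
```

Key concept: parameter rebinding vs mutation.
Step by step:
`x = [1, 2, 3]` → x = [1, 2, 3]
`y = [4, 5, 6]` → y = [4, 5, 6]
`swap_contents(x, y)` → no visible change to tracked variables
`print(x, y)` → prints [1, 2, 3] [4, 5, 6]
`x = [1, 2, 3]` → x = [1, 2, 3]
`y = [4, 5, 6]` → y = [4, 5, 6]
`swap_elements(x, y, 0, 0)` → x = [4, 2, 3]; y = [1, 5, 6]
`print(x, y)` → prints [4, 2, 3] [1, 5, 6]

Answer:
[1, 2, 3] [4, 5, 6]
[4, 2, 3] [1, 5, 6]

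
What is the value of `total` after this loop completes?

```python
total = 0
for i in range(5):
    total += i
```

Sum of 0 to 4 = 10
`total` takes the values: 0 → 1 → 3 → 6 → 10

Answer: 10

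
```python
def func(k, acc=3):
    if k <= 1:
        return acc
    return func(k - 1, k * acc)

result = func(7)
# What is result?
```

Accumulator trace (n, acc): (7, 3) -> (6, 21) -> (5, 126) -> (4, 630) -> (3, 2520) -> (2, 7560) -> (1, 15120) -> return 15120

Answer: 15120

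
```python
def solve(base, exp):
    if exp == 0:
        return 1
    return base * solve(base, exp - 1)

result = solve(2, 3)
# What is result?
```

solve(2, 3) = 2 * 2 * 2 = 8

Answer: 8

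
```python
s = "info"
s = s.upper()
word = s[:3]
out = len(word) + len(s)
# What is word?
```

Trace:
`s = "info"` → s = 'info'
`s = s.upper()` → s = 'INFO'
`word = s[:3]` → word = 'INF'
`out = len(word) + len(s)` → out = 7
So word = 'INF'

Answer: 'INF'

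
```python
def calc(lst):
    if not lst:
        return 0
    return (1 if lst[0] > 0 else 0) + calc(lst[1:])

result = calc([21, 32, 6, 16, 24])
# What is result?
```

Count of positive elements in [21, 32, 6, 16, 24] = 5

Answer: 5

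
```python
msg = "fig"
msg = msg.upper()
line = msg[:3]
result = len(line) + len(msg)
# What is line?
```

Trace:
`msg = "fig"` → msg = 'fig'
`msg = msg.upper()` → msg = 'FIG'
`line = msg[:3]` → line = 'FIG'
`result = len(line) + len(msg)` → result = 6
So line = 'FIG'

Answer: 'FIG'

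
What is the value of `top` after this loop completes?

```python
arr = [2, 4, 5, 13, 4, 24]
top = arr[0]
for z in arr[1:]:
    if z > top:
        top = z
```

Maximum of [2, 4, 5, 13, 4, 24]
`top` takes the values: 2 → 4 → 5 → 13 → 24

Answer: 24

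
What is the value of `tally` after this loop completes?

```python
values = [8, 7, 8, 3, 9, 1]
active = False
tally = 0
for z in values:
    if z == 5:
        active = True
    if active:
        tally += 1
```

Count elements after first 5 in [8, 7, 8, 3, 9, 1]
`tally` takes the values: 0

Answer: 0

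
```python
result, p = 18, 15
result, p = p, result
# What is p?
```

Trace:
`result, p = 18, 15` → result = 18; p = 15
`result, p = p, result` → result = 15; p = 18
So p = 18

Answer: 18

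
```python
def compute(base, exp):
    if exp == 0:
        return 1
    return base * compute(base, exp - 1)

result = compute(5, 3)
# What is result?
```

compute(5, 3) = 5 * 5 * 5 = 125

Answer: 125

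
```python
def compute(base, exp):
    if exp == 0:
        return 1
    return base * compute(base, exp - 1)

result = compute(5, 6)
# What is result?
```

compute(5, 6) = 5 * 5 * 5 * 5 * 5 * 5 = 15625

Answer: 15625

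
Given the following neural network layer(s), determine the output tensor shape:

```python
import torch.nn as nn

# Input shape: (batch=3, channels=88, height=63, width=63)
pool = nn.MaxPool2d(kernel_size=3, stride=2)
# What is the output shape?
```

Input: (3, 88, 63, 63) -> Output: (3, 88, 31, 31)

Answer: (3, 88, 31, 31)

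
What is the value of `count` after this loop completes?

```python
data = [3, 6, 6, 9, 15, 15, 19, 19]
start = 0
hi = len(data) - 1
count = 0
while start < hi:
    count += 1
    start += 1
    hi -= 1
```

Iterations until pointers meet (list length 8)
`count` takes the values: 0 → 1 → 2 → 3 → 4

Answer: 4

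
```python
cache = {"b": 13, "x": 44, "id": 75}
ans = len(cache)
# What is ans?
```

Trace:
`cache = {"b": 13, "x": 44, "id": 75}` → cache = {'b': 13, 'x': 44, 'id': 75}
`ans = len(cache)` → ans = 3
So ans = 3

Answer: 3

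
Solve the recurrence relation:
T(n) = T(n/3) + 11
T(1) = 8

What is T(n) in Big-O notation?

Each step divides n by 3 and adds 11. After log_3(n) steps we reach T(1)=8. So T(n) = 11·log_3(n) + 8 = O(log n).

Answer: O(log n)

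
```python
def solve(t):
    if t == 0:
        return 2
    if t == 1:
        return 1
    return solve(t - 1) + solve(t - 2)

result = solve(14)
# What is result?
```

Build up from base cases: solve(0)=2, solve(1)=1, solve(2)=3, solve(3)=4, solve(4)=7, solve(5)=11, solve(6)=18, ..., solve(14)=843

Answer: 843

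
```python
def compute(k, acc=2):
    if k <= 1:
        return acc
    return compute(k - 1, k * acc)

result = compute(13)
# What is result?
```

Accumulator trace (n, acc): (13, 2) -> (12, 26) -> (11, 312) -> (10, 3432) -> (9, 34320) -> (8, 308880) -> (7, 2471040) -> (6, 17297280) -> (5, 103783680) -> (4, 518918400) -> (3, 2075673600) -> (2, 6227020800) -> (1, 12454041600) -> return 12454041600

Answer: 12454041600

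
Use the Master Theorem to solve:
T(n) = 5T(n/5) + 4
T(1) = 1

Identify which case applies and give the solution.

a=5, b=5, f(n)=4. log_5(5) = 1. Since c=0 < 1, Case 1 applies: T(n) = Θ(n^log_b(a)) = O(n).

Answer: O(n) - Case 1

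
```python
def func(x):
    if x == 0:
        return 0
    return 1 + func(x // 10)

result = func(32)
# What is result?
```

Count of digits of 32: 2

Answer: 2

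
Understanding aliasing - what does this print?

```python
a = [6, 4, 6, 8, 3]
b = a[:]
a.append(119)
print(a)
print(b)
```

Key concept: slice [:] creates copy.
Step by step:
`a = [6, 4, 6, 8, 3]` → a = [6, 4, 6, 8, 3]
`b = a[:]` → b = [6, 4, 6, 8, 3]
`a.append(119)` → a = [6, 4, 6, 8, 3, 119]
`print(a)` → prints [6, 4, 6, 8, 3, 119]
`print(b)` → prints [6, 4, 6, 8, 3]

Answer:
[6, 4, 6, 8, 3, 119]
[6, 4, 6, 8, 3]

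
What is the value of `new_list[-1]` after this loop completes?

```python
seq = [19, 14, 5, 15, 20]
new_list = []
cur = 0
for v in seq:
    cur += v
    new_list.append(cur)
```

Cumulative sum ends at 73
`new_list` takes the values: [] → [19] → [19, 33] → [19, 33, 38] → [19, 33, 38, 53] → [19, 33, 38, 53, 73]
So `new_list[-1]` = 73

Answer: 73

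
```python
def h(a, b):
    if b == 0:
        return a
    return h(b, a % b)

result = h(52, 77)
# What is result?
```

h(52, 77) -> h(77, 52) -> h(52, 25) -> h(25, 2) -> h(2, 1) -> h(1, 0) -> 1

Answer: 1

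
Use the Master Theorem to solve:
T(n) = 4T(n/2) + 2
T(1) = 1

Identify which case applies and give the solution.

a=4, b=2, f(n)=2. log_2(4) = 2. Since c=0 < 2, Case 1 applies: T(n) = Θ(n^log_b(a)) = O(n^2).

Answer: O(n^2) - Case 1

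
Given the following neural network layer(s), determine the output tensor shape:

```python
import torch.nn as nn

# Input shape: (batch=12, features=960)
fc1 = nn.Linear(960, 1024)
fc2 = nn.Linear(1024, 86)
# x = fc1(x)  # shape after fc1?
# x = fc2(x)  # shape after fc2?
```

Input: (12, 960) -> after fc1: (12, 1024) -> Output: (12, 86)

Answer: (12, 86)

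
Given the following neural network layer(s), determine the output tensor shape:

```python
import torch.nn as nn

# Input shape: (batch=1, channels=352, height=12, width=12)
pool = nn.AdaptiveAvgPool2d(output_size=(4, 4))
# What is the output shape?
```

Input: (1, 352, 12, 12) -> Output: (1, 352, 4, 4)

Answer: (1, 352, 4, 4)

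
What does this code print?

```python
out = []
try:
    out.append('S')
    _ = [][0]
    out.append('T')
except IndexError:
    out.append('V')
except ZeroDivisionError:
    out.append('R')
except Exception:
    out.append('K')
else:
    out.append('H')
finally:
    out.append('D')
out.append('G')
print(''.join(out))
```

Execution trace: 'S' (try body) → 'V' (except IndexError) → 'D' (finally) → 'G' (after the try/except). Output: SVDG

Answer: SVDG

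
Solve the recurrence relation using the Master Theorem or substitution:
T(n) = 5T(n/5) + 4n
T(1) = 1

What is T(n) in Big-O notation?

By Master Theorem: a=5, b=5, f(n)=4n. Since log_5(5) = 1 and f(n) = Θ(n^1), Case 2 applies. T(n) = O(n log n).

Answer: O(n log n)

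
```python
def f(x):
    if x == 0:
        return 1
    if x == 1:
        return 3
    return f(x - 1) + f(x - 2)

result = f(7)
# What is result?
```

Build up from base cases: f(0)=1, f(1)=3, f(2)=4, f(3)=7, f(4)=11, f(5)=18, f(6)=29, ..., f(7)=47

Answer: 47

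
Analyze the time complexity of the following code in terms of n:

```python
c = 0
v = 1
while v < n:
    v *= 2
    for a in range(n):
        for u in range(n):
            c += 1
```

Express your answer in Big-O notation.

Each loop level contributes: log n × n × n. Multiplying the contributions gives O(n^2 log n).

Answer: O(n^2 log n)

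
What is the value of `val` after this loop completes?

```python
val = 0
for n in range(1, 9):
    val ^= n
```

XOR of 1 to 8
`val` takes the values: 0 → 1 → 3 → 0 → 4 → 1 → 7 → 0 → 8

Answer: 8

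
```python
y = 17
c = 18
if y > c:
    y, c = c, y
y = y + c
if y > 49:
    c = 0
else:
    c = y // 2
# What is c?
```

Trace:
`y = 17` → y = 17
`c = 18` → c = 18
`if y > c: ...` → y > c is False → no variable changes
`y = y + c` → y = 35
`if y > 49: ...` → y > 49 is False, take else branch → c = 17
So c = 17

Answer: 17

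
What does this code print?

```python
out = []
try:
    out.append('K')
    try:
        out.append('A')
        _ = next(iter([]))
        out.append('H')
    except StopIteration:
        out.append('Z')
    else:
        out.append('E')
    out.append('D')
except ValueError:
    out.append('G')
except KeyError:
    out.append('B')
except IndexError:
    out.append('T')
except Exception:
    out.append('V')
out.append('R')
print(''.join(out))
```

Execution trace: 'K' (try body) → 'A' (inner try body) → 'Z' (inner except StopIteration) → 'D' (try body, no exception) → 'R' (after the try/except). Output: KAZDR

Answer: KAZDR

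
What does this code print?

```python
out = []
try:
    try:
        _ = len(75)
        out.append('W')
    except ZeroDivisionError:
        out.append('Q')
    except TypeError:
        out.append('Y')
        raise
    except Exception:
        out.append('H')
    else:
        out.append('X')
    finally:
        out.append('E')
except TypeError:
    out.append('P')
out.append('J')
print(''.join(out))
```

Execution trace: 'Y' (inner except TypeError) → 'E' (inner finally) → 'P' (outer except TypeError) → 'J' (after the try/except). Output: YEPJ

Answer: YEPJ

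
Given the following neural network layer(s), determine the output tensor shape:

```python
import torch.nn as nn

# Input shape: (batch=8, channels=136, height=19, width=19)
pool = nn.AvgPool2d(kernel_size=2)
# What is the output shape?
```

Input: (8, 136, 19, 19) -> Output: (8, 136, 9, 9)

Answer: (8, 136, 9, 9)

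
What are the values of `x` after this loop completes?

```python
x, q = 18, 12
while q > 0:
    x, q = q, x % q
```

GCD of 18 and 12
`x` takes the values: 18 → 12 → 6

Answer: 6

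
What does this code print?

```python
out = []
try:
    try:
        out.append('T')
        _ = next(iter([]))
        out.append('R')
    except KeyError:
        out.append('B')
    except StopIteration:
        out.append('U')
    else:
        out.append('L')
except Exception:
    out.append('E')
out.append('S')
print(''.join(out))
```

Execution trace: 'T' (inner try body) → 'U' (inner except StopIteration) → 'S' (after the try/except). Output: TUS

Answer: TUS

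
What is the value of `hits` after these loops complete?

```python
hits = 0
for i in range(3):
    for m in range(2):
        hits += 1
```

3 * 2 = 6
`hits` takes the values: 0 → 1 → 2 → 3 → 4 → 5 → 6

Answer: 6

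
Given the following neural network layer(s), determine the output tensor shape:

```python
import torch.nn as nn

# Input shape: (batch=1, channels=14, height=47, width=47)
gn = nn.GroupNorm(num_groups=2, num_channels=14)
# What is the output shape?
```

Input: (1, 14, 47, 47) -> Output: (1, 14, 47, 47)

Answer: (1, 14, 47, 47)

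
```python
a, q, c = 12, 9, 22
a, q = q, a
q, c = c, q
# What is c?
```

Trace:
`a, q, c = 12, 9, 22` → a = 12; q = 9; c = 22
`a, q = q, a` → a = 9; q = 12
`q, c = c, q` → q = 22; c = 12
So c = 12

Answer: 12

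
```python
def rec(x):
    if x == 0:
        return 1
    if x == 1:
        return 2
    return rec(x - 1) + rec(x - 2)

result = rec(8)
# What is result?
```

Build up from base cases: rec(0)=1, rec(1)=2, rec(2)=3, rec(3)=5, rec(4)=8, rec(5)=13, rec(6)=21, ..., rec(8)=55

Answer: 55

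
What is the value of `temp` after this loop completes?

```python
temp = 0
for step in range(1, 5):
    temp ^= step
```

XOR of 1 to 4
`temp` takes the values: 0 → 1 → 3 → 0 → 4

Answer: 4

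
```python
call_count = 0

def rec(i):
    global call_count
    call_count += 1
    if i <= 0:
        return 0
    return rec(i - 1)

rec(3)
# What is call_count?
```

Linear recursion stepping by 1: 4 calls from i=3 down to ≤0.

Answer: 4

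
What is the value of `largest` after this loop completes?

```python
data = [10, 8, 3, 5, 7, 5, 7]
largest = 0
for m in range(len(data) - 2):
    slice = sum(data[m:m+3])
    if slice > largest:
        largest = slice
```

Max sum of 3-element window in [10, 8, 3, 5, 7, 5, 7]
`largest` takes the values: 0 → 21

Answer: 21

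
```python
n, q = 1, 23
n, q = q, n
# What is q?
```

Trace:
`n, q = 1, 23` → n = 1; q = 23
`n, q = q, n` → n = 23; q = 1
So q = 1

Answer: 1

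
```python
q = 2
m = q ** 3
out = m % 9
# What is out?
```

Trace:
`q = 2` → q = 2
`m = q ** 3` → m = 8
`out = m % 9` → out = 8
So out = 8

Answer: 8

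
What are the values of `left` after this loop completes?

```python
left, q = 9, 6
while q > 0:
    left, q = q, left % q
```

GCD of 9 and 6
`left` takes the values: 9 → 6 → 3

Answer: 3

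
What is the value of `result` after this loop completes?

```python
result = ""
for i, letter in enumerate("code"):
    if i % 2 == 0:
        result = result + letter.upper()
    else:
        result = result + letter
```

Uppercase even positions in 'code'
`result` takes the values: "" → "C" → "Co" → "CoD" → "CoDe"

Answer: "CoDe"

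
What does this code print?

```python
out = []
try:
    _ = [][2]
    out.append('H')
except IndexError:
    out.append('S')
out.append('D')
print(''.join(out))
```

Execution trace: 'S' (except IndexError) → 'D' (after the try/except). Output: SD

Answer: SD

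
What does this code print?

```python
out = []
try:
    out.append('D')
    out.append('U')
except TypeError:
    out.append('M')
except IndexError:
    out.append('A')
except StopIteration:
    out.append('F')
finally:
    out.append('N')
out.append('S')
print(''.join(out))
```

Execution trace: 'D' (try body) → 'U' (try body, no exception) → 'N' (finally) → 'S' (after the try/except). Output: DUNS

Answer: DUNS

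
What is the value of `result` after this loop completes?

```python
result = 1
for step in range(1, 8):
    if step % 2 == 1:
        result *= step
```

Product of odd numbers 1 to 7
`result` takes the values: 1 → 3 → 15 → 105

Answer: 105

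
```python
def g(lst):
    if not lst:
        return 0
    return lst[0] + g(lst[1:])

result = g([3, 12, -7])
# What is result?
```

3 + 12 + (-7) + 0 = 8

Answer: 8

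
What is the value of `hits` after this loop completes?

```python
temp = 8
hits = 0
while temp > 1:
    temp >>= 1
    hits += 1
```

Count right shifts until 1
`hits` takes the values: 0 → 1 → 2 → 3

Answer: 3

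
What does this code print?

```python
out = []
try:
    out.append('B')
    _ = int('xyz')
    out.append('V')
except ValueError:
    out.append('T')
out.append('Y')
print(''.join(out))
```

Execution trace: 'B' (try body) → 'T' (except ValueError) → 'Y' (after the try/except). Output: BTY

Answer: BTY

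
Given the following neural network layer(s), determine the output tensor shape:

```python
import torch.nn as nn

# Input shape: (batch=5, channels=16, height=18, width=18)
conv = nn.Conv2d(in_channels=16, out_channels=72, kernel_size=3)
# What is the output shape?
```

Input: (5, 16, 18, 18) -> Output: (5, 72, 16, 16)

Answer: (5, 72, 16, 16)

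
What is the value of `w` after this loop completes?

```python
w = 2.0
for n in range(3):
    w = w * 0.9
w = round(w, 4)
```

Exponential decay: 2.0 * 0.9^3
`w` takes the values: 2.0 → 1.8 → 1.62 → 1.458

Answer: 1.458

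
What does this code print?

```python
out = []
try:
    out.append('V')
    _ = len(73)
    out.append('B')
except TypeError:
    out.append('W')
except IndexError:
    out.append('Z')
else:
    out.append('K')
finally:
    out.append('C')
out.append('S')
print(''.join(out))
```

Execution trace: 'V' (try body) → 'W' (except TypeError) → 'C' (finally) → 'S' (after the try/except). Output: VWCS

Answer: VWCS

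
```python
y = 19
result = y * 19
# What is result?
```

Trace:
`y = 19` → y = 19
`result = y * 19` → result = 361
So result = 361

Answer: 361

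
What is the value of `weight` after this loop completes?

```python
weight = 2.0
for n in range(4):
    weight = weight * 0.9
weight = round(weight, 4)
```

Exponential decay: 2.0 * 0.9^4
`weight` takes the values: 2.0 → 1.8 → 1.62 → 1.458 → 1.3122

Answer: 1.3122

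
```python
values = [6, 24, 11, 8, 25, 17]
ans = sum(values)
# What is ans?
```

Trace:
`values = [6, 24, 11, 8, 25, 17]` → values = [6, 24, 11, 8, 25, 17]
`ans = sum(values)` → ans = 91
So ans = 91

Answer: 91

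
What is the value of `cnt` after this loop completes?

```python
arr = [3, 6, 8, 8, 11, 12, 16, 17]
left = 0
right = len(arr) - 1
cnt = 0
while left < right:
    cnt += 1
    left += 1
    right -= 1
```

Iterations until pointers meet (list length 8)
`cnt` takes the values: 0 → 1 → 2 → 3 → 4

Answer: 4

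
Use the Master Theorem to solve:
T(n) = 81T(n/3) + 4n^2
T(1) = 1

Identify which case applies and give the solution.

a=81, b=3, f(n)=4n^2. log_3(81) = 4. Since c=2 < 4, Case 1 applies: T(n) = Θ(n^log_b(a)) = O(n^4).

Answer: O(n^4) - Case 1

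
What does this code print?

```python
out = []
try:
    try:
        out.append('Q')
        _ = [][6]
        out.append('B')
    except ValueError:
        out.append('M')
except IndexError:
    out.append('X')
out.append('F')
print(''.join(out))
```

Execution trace: 'Q' (try body) → 'X' (outer except IndexError) → 'F' (after the try/except). Output: QXF

Answer: QXF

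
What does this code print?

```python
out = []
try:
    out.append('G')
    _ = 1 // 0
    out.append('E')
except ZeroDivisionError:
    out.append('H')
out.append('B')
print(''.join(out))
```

Execution trace: 'G' (try body) → 'H' (except ZeroDivisionError) → 'B' (after the try/except). Output: GHB

Answer: GHB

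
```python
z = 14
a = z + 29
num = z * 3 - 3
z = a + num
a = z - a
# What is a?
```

Trace:
`z = 14` → z = 14
`a = z + 29` → a = 43
`num = z * 3 - 3` → num = 39
`z = a + num` → z = 82
`a = z - a` → a = 39
So a = 39

Answer: 39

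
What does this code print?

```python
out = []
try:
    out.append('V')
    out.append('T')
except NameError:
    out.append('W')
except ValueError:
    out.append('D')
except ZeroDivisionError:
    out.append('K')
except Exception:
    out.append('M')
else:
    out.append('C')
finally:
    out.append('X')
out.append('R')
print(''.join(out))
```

Execution trace: 'V' (try body) → 'T' (try body, no exception) → 'C' (else) → 'X' (finally) → 'R' (after the try/except). Output: VTCXR

Answer: VTCXR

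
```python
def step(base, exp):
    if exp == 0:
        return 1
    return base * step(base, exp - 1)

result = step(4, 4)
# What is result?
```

step(4, 4) = 4 * 4 * 4 * 4 = 256

Answer: 256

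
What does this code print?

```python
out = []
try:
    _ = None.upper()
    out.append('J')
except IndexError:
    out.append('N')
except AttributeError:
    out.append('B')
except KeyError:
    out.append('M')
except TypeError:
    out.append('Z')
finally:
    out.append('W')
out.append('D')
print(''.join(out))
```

Execution trace: 'B' (except AttributeError) → 'W' (finally) → 'D' (after the try/except). Output: BWD

Answer: BWD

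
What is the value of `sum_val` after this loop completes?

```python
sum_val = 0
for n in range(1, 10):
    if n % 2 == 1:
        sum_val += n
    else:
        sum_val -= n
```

Add odd, subtract even
`sum_val` takes the values: 0 → 1 → -1 → 2 → -2 → 3 → -3 → 4 → -4 → 5

Answer: 5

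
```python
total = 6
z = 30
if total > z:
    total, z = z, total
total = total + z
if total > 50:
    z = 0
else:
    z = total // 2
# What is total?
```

Trace:
`total = 6` → total = 6
`z = 30` → z = 30
`if total > z: ...` → total > z is False → no variable changes
`total = total + z` → total = 36
`if total > 50: ...` → total > 50 is False, take else branch → z = 18
So total = 36

Answer: 36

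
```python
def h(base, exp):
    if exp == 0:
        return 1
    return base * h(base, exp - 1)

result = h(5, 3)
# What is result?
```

h(5, 3) = 5 * 5 * 5 = 125

Answer: 125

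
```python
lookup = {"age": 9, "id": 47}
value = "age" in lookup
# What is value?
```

Trace:
`lookup = {"age": 9, "id": 47}` → lookup = {'age': 9, 'id': 47}
`value = "age" in lookup` → value = True
So value = True

Answer: True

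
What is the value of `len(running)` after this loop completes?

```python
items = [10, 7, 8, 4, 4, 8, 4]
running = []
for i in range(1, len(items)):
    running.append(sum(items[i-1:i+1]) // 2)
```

Number of 2-element averages
`running` takes the values: [] → [8] → [8, 7] → [8, 7, 6] → [8, 7, 6, 4] → [8, 7, 6, 4, 6] → [8, 7, 6, 4, 6, 6]
So `len(running)` = 6

Answer: 6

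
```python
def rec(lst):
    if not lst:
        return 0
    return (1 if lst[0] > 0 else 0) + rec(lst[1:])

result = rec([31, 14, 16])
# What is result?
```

Count of positive elements in [31, 14, 16] = 3

Answer: 3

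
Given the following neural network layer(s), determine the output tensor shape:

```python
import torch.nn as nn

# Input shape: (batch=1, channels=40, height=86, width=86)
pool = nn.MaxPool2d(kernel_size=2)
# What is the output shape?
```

Input: (1, 40, 86, 86) -> Output: (1, 40, 43, 43)

Answer: (1, 40, 43, 43)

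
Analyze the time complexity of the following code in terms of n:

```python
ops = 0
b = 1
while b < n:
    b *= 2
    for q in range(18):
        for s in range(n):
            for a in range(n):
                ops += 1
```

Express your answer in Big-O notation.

Each loop level contributes: log n × 1 × n × n. Multiplying the contributions gives O(n^2 log n).

Answer: O(n^2 log n)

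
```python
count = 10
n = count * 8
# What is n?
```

Trace:
`count = 10` → count = 10
`n = count * 8` → n = 80
So n = 80

Answer: 80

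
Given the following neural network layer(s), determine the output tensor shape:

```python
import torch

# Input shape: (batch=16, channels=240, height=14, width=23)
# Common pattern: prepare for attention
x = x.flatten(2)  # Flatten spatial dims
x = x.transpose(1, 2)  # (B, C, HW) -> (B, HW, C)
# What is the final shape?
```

Input: (16, 240, 14, 23) -> after flatten(2): (16, 240, 322) -> Output: (16, 322, 240)

Answer: (16, 322, 240)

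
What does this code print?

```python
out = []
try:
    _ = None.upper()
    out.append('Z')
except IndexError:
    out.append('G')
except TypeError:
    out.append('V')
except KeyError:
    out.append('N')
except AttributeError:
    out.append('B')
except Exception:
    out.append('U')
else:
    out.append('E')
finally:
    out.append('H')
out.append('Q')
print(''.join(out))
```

Execution trace: 'B' (except AttributeError) → 'H' (finally) → 'Q' (after the try/except). Output: BHQ

Answer: BHQ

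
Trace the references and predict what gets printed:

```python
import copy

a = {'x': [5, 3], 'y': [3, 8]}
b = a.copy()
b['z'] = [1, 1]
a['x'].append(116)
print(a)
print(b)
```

Key concept: shallow copy of dict with mutable values.
Step by step:
`a = {'x': [5, 3], 'y': [3, 8]}` → a = {'x': [5, 3], 'y': [3, 8]}
`b = a.copy()` → b = {'x': [5, 3], 'y': [3, 8]}
`b['z'] = [1, 1]` → b = {'x': [5, 3], 'y': [3, 8], 'z': [1, 1]}
`a['x'].append(116)` → a = {'x': [5, 3, 116], 'y': [3, 8]}; b = {'x': [5, 3, 116], 'y': [3, 8], 'z': [1, 1]}
`print(a)` → prints {'x': [5, 3, 116], 'y': [3, 8]}
`print(b)` → prints {'x': [5, 3, 116], 'y': [3, 8], 'z': [1, 1]}

Answer:
{'x': [5, 3, 116], 'y': [3, 8]}
{'x': [5, 3, 116], 'y': [3, 8], 'z': [1, 1]}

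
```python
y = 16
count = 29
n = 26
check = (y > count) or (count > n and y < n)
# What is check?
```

Trace:
`y = 16` → y = 16
`count = 29` → count = 29
`n = 26` → n = 26
`check = (y > count) or (count > n and y < n)` → check = True
So check = True

Answer: True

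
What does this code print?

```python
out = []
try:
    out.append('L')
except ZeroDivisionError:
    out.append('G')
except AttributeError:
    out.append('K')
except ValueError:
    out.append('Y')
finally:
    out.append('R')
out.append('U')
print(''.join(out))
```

Execution trace: 'L' (try body, no exception) → 'R' (finally) → 'U' (after the try/except). Output: LRU

Answer: LRU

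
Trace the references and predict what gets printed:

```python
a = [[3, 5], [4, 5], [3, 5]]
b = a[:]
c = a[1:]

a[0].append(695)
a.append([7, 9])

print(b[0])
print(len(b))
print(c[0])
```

Key concept: slice with nested mutation.
Step by step:
`a = [[3, 5], [4, 5], [3, 5]]` → a = [[3, 5], [4, 5], [3, 5]]
`b = a[:]` → b = [[3, 5], [4, 5], [3, 5]]
`c = a[1:]` → c = [[4, 5], [3, 5]]
`a[0].append(695)` → a = [[3, 5, 695], [4, 5], [3, 5]]; b = [[3, 5, 695], [4, 5], [3, 5]]
`a.append([7, 9])` → a = [[3, 5, 695], [4, 5], [3, 5], [7, 9]]
`print(b[0])` → prints [3, 5, 695]
`print(len(b))` → prints 3
`print(c[0])` → prints [4, 5]

Answer:
[3, 5, 695]
3
[4, 5]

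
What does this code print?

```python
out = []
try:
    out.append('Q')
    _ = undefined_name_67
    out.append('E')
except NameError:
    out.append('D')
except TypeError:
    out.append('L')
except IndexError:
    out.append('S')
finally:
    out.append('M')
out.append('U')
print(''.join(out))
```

Execution trace: 'Q' (try body) → 'D' (except NameError) → 'M' (finally) → 'U' (after the try/except). Output: QDMU

Answer: QDMU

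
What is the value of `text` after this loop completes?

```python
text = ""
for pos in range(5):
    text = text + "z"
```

Repeat 'z' 5 times
`text` takes the values: "" → "z" → "zz" → "zzz" → "zzzz" → "zzzzz"

Answer: "zzzzz"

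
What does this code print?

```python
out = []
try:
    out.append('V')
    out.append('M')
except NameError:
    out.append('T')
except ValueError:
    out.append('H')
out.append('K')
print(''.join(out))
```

Execution trace: 'V' (try body) → 'M' (try body, no exception) → 'K' (after the try/except). Output: VMK

Answer: VMK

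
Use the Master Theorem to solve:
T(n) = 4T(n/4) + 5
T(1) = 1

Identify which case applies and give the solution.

a=4, b=4, f(n)=5. log_4(4) = 1. Since c=0 < 1, Case 1 applies: T(n) = Θ(n^log_b(a)) = O(n).

Answer: O(n) - Case 1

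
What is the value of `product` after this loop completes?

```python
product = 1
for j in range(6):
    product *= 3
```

3^6 = 729
`product` takes the values: 1 → 3 → 9 → 27 → 81 → 243 → 729

Answer: 729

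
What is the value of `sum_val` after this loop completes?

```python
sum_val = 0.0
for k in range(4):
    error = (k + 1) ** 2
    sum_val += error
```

Sum of squared losses 1² + 2² + ... + 4²
`sum_val` takes the values: 0.0 → 1.0 → 5.0 → 14.0 → 30.0

Answer: 30.0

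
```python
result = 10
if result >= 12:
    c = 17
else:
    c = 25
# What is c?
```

Trace:
`result = 10` → result = 10
`if result >= 12: ...` → result >= 12 is False, take else branch → c = 25
So c = 25

Answer: 25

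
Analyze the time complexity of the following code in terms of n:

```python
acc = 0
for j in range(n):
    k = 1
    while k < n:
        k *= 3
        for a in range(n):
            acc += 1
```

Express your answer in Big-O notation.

Each loop level contributes: n × log n × n. Multiplying the contributions gives O(n^2 log n).

Answer: O(n^2 log n)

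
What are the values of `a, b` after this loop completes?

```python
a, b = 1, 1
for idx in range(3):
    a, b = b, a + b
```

Fibonacci: after 3 iterations
`a, b` takes the values: (1, 1) → (1, 2) → (2, 3) → (3, 5)

Answer: 3, 5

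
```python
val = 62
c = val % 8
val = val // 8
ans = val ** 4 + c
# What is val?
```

Trace:
`val = 62` → val = 62
`c = val % 8` → c = 6
`val = val // 8` → val = 7
`ans = val ** 4 + c` → ans = 2407
So val = 7

Answer: 7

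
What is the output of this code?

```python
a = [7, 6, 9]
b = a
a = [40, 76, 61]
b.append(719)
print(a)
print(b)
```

Key concept: rebinding vs mutation: a is rebound to a new list, b still points at the original.
Step by step:
`a = [7, 6, 9]` → a = [7, 6, 9]
`b = a` → b = [7, 6, 9] (same object as a)
`a = [40, 76, 61]` → a = [40, 76, 61]
`b.append(719)` → b = [7, 6, 9, 719]
`print(a)` → prints [40, 76, 61]
`print(b)` → prints [7, 6, 9, 719]

Answer:
[40, 76, 61]
[7, 6, 9, 719]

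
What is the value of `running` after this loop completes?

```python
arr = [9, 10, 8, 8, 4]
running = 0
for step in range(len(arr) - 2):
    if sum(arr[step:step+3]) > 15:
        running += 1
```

Count windows with sum > 15
`running` takes the values: 0 → 1 → 2 → 3

Answer: 3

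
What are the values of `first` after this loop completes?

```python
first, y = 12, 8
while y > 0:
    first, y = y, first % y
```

GCD of 12 and 8
`first` takes the values: 12 → 8 → 4

Answer: 4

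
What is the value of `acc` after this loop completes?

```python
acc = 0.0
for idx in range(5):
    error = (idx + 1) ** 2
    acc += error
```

Sum of squared losses 1² + 2² + ... + 5²
`acc` takes the values: 0.0 → 1.0 → 5.0 → 14.0 → 30.0 → 55.0

Answer: 55.0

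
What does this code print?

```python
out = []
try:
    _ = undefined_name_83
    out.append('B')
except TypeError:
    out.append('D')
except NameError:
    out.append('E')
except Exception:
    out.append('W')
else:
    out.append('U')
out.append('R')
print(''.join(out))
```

Execution trace: 'E' (except NameError) → 'R' (after the try/except). Output: ER

Answer: ER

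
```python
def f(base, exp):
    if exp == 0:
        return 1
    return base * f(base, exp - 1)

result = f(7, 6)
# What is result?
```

f(7, 6) = 7 * 7 * 7 * 7 * 7 * 7 = 117649

Answer: 117649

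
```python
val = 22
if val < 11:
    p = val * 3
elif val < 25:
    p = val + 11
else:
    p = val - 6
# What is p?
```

Trace:
`val = 22` → val = 22
`if val < 11: ...` → val < 11 is False, val < 25 is True → p = 33
So p = 33

Answer: 33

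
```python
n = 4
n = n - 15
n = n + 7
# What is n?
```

Trace:
`n = 4` → n = 4
`n = n - 15` → n = -11
`n = n + 7` → n = -4
So n = -4

Answer: -4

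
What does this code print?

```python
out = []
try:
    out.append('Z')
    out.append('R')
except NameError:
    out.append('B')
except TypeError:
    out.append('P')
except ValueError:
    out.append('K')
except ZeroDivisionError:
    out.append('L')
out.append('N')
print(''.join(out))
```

Execution trace: 'Z' (try body) → 'R' (try body, no exception) → 'N' (after the try/except). Output: ZRN

Answer: ZRN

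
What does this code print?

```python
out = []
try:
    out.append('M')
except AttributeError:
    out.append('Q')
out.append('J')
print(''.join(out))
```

Execution trace: 'M' (try body, no exception) → 'J' (after the try/except). Output: MJ

Answer: MJ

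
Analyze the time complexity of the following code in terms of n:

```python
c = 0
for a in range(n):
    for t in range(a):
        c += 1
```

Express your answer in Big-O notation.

Each loop level contributes: n × n. Multiplying the contributions gives O(n^2).

Answer: O(n^2)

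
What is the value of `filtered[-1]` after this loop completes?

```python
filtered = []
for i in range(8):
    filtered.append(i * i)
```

Last element of squares 0 to 7
`filtered` takes the values: [] → [0] → [0, 1] → [0, 1, 4] → [0, 1, 4, 9] → [0, 1, 4, 9, 16] → [0, 1, 4, 9, 16, 25] → [0, 1, 4, 9, 16, 25, 36] → [0, 1, 4, 9, 16, 25, 36, 49]
So `filtered[-1]` = 49

Answer: 49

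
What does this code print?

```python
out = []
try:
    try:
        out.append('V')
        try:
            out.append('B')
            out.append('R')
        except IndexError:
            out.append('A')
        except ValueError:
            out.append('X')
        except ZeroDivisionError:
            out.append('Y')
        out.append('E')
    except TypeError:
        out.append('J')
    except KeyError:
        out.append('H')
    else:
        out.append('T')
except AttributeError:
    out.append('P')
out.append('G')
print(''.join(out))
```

Execution trace: 'V' (try body) → 'B' (inner try body) → 'R' (inner try body, no exception) → 'E' (try body, no exception) → 'T' (else) → 'G' (after the try/except). Output: VBRETG

Answer: VBRETG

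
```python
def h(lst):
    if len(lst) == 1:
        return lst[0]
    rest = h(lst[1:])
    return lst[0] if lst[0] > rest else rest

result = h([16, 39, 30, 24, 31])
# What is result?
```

Recursive max over [16, 39, 30, 24, 31] = 39

Answer: 39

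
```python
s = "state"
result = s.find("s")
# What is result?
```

Trace:
`s = "state"` → s = 'state'
`result = s.find("s")` → result = 0
So result = 0

Answer: 0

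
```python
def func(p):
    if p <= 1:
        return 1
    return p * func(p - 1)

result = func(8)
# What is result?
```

func(8) = 8 * 7 * 6 * 5 * 4 * 3 * 2 * 1 = 40320

Answer: 40320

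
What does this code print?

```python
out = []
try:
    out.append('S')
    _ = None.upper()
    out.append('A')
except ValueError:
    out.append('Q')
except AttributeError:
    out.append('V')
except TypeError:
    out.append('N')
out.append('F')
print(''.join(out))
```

Execution trace: 'S' (try body) → 'V' (except AttributeError) → 'F' (after the try/except). Output: SVF

Answer: SVF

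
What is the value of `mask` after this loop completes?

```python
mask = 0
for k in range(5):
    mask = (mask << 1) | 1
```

Build 5 consecutive 1-bits: 0b11111
`mask` takes the values: 0 → 1 → 3 → 7 → 15 → 31

Answer: 31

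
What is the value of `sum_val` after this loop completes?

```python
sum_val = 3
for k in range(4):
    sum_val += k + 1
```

Start at 3, add 1 to 4 = 13
`sum_val` takes the values: 3 → 4 → 6 → 9 → 13

Answer: 13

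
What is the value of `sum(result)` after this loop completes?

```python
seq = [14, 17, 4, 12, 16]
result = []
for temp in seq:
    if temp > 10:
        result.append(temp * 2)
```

Sum of doubled values > 10
`result` takes the values: [] → [28] → [28, 34] → [28, 34, 24] → [28, 34, 24, 32]
So `sum(result)` = 118

Answer: 118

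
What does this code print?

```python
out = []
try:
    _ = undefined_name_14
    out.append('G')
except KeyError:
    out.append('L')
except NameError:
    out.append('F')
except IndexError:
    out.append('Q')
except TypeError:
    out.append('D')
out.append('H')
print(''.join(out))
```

Execution trace: 'F' (except NameError) → 'H' (after the try/except). Output: FH

Answer: FH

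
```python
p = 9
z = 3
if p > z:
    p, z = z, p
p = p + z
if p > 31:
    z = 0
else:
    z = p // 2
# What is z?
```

Trace:
`p = 9` → p = 9
`z = 3` → z = 3
`if p > z: ...` → p > z is True → p = 3; z = 9
`p = p + z` → p = 12
`if p > 31: ...` → p > 31 is False, take else branch → z = 6
So z = 6

Answer: 6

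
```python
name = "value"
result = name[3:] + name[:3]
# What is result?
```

Trace:
`name = "value"` → name = 'value'
`result = name[3:] + name[:3]` → result = 'ueval'
So result = 'ueval'

Answer: 'ueval'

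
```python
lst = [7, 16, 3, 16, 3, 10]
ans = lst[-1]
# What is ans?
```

Trace:
`lst = [7, 16, 3, 16, 3, 10]` → lst = [7, 16, 3, 16, 3, 10]
`ans = lst[-1]` → ans = 10
So ans = 10

Answer: 10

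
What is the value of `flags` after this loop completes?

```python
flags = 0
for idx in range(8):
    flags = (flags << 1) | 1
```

Build 8 consecutive 1-bits: 0b11111111
`flags` takes the values: 0 → 1 → 3 → 7 → 15 → 31 → 63 → 127 → 255

Answer: 255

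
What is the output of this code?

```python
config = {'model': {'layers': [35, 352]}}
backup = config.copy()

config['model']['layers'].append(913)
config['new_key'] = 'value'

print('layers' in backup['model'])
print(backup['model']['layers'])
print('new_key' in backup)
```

Key concept: shallow copy gotcha with nested dict.
Step by step:
`config = {'model': {'layers': [35, 352]}}` → config = {'model': {'layers': [35, 352]}}
`backup = config.copy()` → backup = {'model': {'layers': [35, 352]}}
`config['model']['layers'].append(913)` → config = {'model': {'layers': [35, 352, 913]}}; backup = {'model': {'layers': [35, 352, 913]}}
`config['new_key'] = 'value'` → config = {'model': {'layers': [35, 352, 913]}, 'new_key': 'value'}
`print('layers' in backup['model'])` → prints True
`print(backup['model']['layers'])` → prints [35, 352, 913]
`print('new_key' in backup)` → prints False

Answer:
True
[35, 352, 913]
False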